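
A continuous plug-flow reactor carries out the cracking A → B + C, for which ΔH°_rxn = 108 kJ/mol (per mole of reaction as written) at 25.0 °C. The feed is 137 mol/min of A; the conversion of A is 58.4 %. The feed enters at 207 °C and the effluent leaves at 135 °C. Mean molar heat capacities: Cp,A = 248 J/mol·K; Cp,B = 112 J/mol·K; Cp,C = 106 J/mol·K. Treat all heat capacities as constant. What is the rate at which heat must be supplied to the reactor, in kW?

Extent of reaction ξ = 0.584 × 137 = 80.008 mol/min
Reaction term: ξ·ΔH°_rxn = 80.008 × 108 = 8640.9 kJ/min
Sensible, feed 207→25 °C: -6183.6 kJ/min
Outlet flows (mol/min): A 56.992, B 80.008, C 80.008
Sensible, products 25→135 °C: 3473.3 kJ/min
Q = ΔH = 5930.6 kJ/min = 98.843 kW
Heat supplied = 98.843 kW

Q_in = 98.8 kW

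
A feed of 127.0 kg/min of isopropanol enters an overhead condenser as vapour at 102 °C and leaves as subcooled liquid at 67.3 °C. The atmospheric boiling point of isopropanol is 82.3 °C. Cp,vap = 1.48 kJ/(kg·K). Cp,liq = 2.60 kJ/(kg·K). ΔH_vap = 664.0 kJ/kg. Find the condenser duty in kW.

Q_c = 1550 kW

vapour 102→82.3 °C: -29.156 kJ/kg
condensation at 82.3 °C: -664 kJ/kg
liquid 82.3→67.3 °C: -39 kJ/kg
Δh = -29.156 + -664 + -39 = -732.16 kJ/kg
Q = ṁ·Δh = 127.0 kg/min × -732.16 kJ/kg = -92984 kJ/min
|Q| = 1549.7 kW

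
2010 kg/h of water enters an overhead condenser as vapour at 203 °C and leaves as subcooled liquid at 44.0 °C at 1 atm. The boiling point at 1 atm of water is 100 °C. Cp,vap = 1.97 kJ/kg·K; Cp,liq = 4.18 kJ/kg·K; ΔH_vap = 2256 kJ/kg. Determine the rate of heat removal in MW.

vapour 203→100 °C: -202.91 kJ/kg
condensation at 100 °C: -2256 kJ/kg
liquid 100→44.0 °C: -234.08 kJ/kg
Δh = -202.91 + -2256 + -234.08 = -2693 kJ/kg
Q = ṁ·Δh = 2010 kg/h × -2693 kJ/kg = -5.4129e+06 kJ/h
|Q| = 1503.6 kW = 1.5036 MW

Q_c = 1.50 MW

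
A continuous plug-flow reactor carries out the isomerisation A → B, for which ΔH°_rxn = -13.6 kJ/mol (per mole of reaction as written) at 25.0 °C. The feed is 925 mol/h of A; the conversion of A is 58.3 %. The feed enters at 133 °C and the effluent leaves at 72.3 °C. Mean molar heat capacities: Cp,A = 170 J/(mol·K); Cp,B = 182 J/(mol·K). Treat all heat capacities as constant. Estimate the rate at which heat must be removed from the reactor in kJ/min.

Extent of reaction ξ = 0.583 × 925 = 539.27 mol/h
Reaction term: ξ·ΔH°_rxn = 539.27 × -13.6 = -7334.1 kJ/h
Sensible, feed 133→25 °C: -16983 kJ/h
Outlet flows (mol/h): A 385.73, B 539.27
Sensible, products 25→72.3 °C: 7744 kJ/h
Q = ΔH = -16573 kJ/h = -4.6036 kW
Heat removed = 276.22 kJ/min

Q_out = 276 kJ/min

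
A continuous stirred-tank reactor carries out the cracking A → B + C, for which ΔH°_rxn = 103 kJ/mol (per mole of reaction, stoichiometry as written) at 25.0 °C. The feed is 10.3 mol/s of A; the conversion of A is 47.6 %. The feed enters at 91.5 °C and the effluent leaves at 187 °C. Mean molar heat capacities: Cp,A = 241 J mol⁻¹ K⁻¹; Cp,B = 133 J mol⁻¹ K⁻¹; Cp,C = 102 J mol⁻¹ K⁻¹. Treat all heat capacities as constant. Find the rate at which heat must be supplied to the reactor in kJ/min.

Extent of reaction ξ = 0.476 × 10.3 = 4.9028 mol/s
Reaction term: ξ·ΔH°_rxn = 4.9028 × 103 = 504.99 kJ/s
Sensible, feed 91.5→25 °C: -165.07 kJ/s
Outlet flows (mol/s): A 5.3972, B 4.9028, C 4.9028
Sensible, products 25→187 °C: 397.37 kJ/s
Q = ΔH = 737.28 kJ/s = 737.28 kW
Heat supplied = 44237 kJ/min

Q_in = 44200 kJ/min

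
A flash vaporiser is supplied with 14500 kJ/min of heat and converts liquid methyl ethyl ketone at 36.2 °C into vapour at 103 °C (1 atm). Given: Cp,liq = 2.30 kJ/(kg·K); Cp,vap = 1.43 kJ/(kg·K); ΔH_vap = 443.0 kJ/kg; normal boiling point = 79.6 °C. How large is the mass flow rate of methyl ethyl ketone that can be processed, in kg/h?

Δh = 2.30×(79.6−36.2) + 443.0 + 1.43×(103−79.6) = 576.28 kJ/kg
Q = 14500 kJ/min = 241.67 kJ/s = 870000 kJ/h
ṁ = Q/Δh = 870000 / 576.28 = 1509.7 kg/h

ṁ = 1510 kg/h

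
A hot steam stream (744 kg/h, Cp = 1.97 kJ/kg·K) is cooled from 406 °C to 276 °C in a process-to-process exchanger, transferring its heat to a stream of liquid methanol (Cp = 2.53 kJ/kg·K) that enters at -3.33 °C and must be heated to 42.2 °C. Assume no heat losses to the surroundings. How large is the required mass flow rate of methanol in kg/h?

ṁ_c = 1650 kg/h

Heat released by hot stream: Q = 744 × 1.97 × (406 − 276) = 190540 kJ/h
Energy balance on cold side (adiabatic exchanger): Q = ṁ_c·Cp_c·(T_c,out − T_c,in)
ṁ_c = 190540 / [2.53 × (42.2 − -3.33)] = 1654.1 kg/h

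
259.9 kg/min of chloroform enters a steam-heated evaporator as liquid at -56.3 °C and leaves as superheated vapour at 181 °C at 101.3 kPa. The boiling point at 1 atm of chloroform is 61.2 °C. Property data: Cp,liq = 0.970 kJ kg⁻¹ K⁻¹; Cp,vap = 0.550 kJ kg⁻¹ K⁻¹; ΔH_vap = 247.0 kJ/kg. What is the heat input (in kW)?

Q = 1850 kW

liquid -56.3→61.2 °C: 113.97 kJ/kg
vaporisation at 61.2 °C: 247 kJ/kg
vapour 61.2→181 °C: 65.89 kJ/kg
Δh = 113.97 + 247 + 65.89 = 426.87 kJ/kg
Q = ṁ·Δh = 259.9 kg/min × 426.87 kJ/kg = 110940 kJ/min
|Q| = 1849 kW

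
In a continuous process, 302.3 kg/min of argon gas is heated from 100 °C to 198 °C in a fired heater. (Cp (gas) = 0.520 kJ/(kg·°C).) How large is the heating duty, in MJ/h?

Q = ṁ·Cp·ΔT = 302.3 × 0.520 × (198 − 100) = 15405 kJ/min
Converting: 15405 / 60 s = 256.75 kW
Heating duty = 924.31 MJ/h

Q = 924 MJ/h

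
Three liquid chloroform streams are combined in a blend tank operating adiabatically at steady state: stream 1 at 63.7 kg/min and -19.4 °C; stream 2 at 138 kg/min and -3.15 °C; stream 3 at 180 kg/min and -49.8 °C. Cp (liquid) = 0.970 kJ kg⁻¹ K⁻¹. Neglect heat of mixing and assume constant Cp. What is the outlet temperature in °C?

Adiabatic, steady state ⇒ Σ ṁᵢCp,ᵢ(T_out − Tᵢ) = 0
T_out = Σ ṁᵢCp,ᵢTᵢ / Σ ṁᵢCp,ᵢ
      = -10315 / 370.25 = -27.861 °C

T_out = -27.9 °C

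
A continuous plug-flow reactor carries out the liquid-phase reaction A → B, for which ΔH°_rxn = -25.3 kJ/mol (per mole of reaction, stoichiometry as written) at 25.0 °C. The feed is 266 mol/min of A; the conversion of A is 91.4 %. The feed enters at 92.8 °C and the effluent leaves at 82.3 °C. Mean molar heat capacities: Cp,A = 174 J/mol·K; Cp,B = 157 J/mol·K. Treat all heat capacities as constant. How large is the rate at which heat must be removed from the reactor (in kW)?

Q_out = 115 kW

Extent of reaction ξ = 0.914 × 266 = 243.12 mol/min
Reaction term: ξ·ΔH°_rxn = 243.12 × -25.3 = -6151 kJ/min
Sensible, feed 92.8→25 °C: -3138.1 kJ/min
Outlet flows (mol/min): A 22.876, B 243.12
Sensible, products 25→82.3 °C: 2415.2 kJ/min
Q = ΔH = -6873.8 kJ/min = -114.56 kW
Heat removed = 114.56 kW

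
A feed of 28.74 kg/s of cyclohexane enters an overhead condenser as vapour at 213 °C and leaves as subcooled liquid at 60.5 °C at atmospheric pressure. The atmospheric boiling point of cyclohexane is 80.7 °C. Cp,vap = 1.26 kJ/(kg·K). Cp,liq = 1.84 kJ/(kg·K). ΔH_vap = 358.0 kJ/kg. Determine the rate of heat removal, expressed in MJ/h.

vapour 213→80.7 °C: -166.7 kJ/kg
condensation at 80.7 °C: -358 kJ/kg
liquid 80.7→60.5 °C: -37.168 kJ/kg
Δh = -166.7 + -358 + -37.168 = -561.87 kJ/kg
Q = ṁ·Δh = 28.74 kg/s × -561.87 kJ/kg = -16148 kJ/s
|Q| = 16148 kW = 58133 MJ/h

Q_c = 58100 MJ/h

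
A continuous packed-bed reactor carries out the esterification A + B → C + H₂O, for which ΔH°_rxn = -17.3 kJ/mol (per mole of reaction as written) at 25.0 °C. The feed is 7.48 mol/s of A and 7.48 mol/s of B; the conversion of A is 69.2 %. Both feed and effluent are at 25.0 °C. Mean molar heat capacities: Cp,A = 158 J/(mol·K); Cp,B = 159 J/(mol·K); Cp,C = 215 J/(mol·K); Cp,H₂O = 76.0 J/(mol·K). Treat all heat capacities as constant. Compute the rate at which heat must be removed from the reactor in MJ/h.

Extent of reaction ξ = 0.692 × 7.48 = 5.1762 mol/s
Reaction term: ξ·ΔH°_rxn = 5.1762 × -17.3 = -89.548 kJ/s
Q = ΔH = -89.548 kJ/s = -89.548 kW
Heat removed = 322.37 MJ/h

Q_out = 322 MJ/h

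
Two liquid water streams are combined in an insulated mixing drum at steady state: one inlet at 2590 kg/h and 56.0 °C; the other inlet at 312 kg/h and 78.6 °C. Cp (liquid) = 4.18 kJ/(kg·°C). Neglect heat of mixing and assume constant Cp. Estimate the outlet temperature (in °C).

Energy balance with Q = 0: Σ ṁᵢCp,ᵢ(T_out − Tᵢ) = 0
Σ ṁᵢCp,ᵢTᵢ = 2590×4.18×56.0 + 312×4.18×78.6 = 708770
Σ ṁᵢCp,ᵢ = 2590×4.18 + 312×4.18 = 12130
T_out = 708770 / 12130 = 58.43 °C

T_out = 58.4 °C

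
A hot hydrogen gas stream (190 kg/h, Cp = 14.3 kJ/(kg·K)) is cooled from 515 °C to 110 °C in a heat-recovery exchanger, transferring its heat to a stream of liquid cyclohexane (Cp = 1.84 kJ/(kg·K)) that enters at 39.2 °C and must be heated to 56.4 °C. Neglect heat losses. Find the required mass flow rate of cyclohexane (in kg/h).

Heat released by hot stream: Q = 190 × 14.3 × (515 − 110) = 1.1004e+06 kJ/h
Energy balance on cold side (adiabatic exchanger): Q = ṁ_c·Cp_c·(T_c,out − T_c,in)
ṁ_c = 1.1004e+06 / [1.84 × (56.4 − 39.2)] = 34769 kg/h

ṁ_c = 34800 kg/h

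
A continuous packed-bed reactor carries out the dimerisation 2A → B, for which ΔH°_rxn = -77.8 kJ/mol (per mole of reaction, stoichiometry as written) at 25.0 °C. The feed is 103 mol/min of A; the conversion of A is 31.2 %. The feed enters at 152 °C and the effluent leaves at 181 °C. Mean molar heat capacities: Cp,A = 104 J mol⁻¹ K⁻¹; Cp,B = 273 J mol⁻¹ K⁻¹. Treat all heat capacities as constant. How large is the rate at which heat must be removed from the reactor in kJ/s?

Extent of reaction ξ = 0.312 × 103 / 2 = 16.068 mol/min
Reaction term: ξ·ΔH°_rxn = 16.068 × -77.8 = -1250.1 kJ/min
Sensible, feed 152→25 °C: -1360.4 kJ/min
Outlet flows (mol/min): A 70.864, B 16.068
Sensible, products 25→181 °C: 1834 kJ/min
Q = ΔH = -776.51 kJ/min = -12.942 kW
Heat removed = 12.942 kJ/s

Q_out = 12.9 kJ/s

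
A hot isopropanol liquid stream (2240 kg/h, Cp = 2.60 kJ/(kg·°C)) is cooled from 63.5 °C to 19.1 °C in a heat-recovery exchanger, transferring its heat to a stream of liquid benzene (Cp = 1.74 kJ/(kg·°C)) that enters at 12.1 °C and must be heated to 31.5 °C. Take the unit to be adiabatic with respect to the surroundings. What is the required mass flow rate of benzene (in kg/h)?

ṁ_c = 7660 kg/h

Heat released by hot stream: Q = 2240 × 2.60 × (63.5 − 19.1) = 258590 kJ/h
Energy balance on cold side (adiabatic exchanger): Q = ṁ_c·Cp_c·(T_c,out − T_c,in)
ṁ_c = 258590 / [1.74 × (31.5 − 12.1)] = 7660.4 kg/h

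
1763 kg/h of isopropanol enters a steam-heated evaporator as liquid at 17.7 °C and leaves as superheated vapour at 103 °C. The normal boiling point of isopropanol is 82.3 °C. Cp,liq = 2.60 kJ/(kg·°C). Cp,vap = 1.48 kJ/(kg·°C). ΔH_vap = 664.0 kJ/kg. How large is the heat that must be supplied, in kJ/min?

Q = 25300 kJ/min

liquid 17.7→82.3 °C: 167.96 kJ/kg
vaporisation at 82.3 °C: 664 kJ/kg
vapour 82.3→103 °C: 30.636 kJ/kg
Δh = 167.96 + 664 + 30.636 = 862.6 kJ/kg
Q = ṁ·Δh = 1763 kg/h × 862.6 kJ/kg = 1.5208e+06 kJ/h
|Q| = 422.43 kW = 25346 kJ/min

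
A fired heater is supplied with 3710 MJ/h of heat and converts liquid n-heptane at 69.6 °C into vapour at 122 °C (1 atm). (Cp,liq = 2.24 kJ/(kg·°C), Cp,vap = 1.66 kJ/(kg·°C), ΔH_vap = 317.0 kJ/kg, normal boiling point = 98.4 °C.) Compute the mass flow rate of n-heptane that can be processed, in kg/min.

Δh = 2.24×(98.4−69.6) + 317.0 + 1.66×(122−98.4) = 420.69 kJ/kg
Q = 3710 MJ/h = 1030.6 kJ/s = 61833 kJ/min
ṁ = Q/Δh = 61833 / 420.69 = 146.98 kg/min

ṁ = 147 kg/min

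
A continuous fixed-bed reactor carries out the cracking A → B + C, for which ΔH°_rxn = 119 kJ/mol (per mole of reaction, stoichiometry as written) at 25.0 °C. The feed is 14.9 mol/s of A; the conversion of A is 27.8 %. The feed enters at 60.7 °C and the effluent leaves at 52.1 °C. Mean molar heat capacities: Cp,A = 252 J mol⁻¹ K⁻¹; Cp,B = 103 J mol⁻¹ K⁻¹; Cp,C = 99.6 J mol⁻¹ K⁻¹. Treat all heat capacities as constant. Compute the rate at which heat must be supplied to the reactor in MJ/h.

Q_in = 1640 MJ/h

Extent of reaction ξ = 0.278 × 14.9 = 4.1422 mol/s
Reaction term: ξ·ΔH°_rxn = 4.1422 × 119 = 492.92 kJ/s
Sensible, feed 60.7→25 °C: -134.05 kJ/s
Outlet flows (mol/s): A 10.758, B 4.1422, C 4.1422
Sensible, products 25→52.1 °C: 96.21 kJ/s
Q = ΔH = 455.09 kJ/s = 455.09 kW
Heat supplied = 1638.3 MJ/h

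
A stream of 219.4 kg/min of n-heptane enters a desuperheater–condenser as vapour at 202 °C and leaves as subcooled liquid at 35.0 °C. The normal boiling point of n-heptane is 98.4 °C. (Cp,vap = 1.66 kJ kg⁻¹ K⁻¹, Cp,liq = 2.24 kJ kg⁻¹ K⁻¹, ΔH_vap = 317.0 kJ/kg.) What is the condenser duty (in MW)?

vapour 202→98.4 °C: -171.98 kJ/kg
condensation at 98.4 °C: -317 kJ/kg
liquid 98.4→35.0 °C: -142.02 kJ/kg
Δh = -171.98 + -317 + -142.02 = -630.99 kJ/kg
Q = ṁ·Δh = 219.4 kg/min × -630.99 kJ/kg = -138440 kJ/min
|Q| = 2307.3 kW = 2.3073 MW

Q_c = 2.31 MW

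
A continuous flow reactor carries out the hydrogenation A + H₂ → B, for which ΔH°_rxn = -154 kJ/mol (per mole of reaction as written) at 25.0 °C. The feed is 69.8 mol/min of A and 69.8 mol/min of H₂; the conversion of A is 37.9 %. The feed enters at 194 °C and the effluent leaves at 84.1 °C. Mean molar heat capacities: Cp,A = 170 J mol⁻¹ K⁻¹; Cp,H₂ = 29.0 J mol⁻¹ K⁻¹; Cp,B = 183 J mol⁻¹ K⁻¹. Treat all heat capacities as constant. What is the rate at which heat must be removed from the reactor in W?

Extent of reaction ξ = 0.379 × 69.8 = 26.454 mol/min
Reaction term: ξ·ΔH°_rxn = 26.454 × -154 = -4073.9 kJ/min
Sensible, feed 194→25 °C: -2347.4 kJ/min
Outlet flows (mol/min): A 43.346, H₂ 43.346, B 26.454
Sensible, products 25→84.1 °C: 795.9 kJ/min
Q = ΔH = -5625.5 kJ/min = -93.758 kW
Heat removed = 93758 W

Q_out = 93800 W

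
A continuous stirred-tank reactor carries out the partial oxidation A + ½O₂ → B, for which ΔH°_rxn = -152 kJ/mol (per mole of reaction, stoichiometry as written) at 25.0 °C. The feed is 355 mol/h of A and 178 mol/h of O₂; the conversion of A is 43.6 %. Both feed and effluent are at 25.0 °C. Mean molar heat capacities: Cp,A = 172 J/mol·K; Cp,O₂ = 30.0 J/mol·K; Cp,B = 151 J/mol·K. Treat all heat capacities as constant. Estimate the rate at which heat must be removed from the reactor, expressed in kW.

Q_out = 6.54 kW

Extent of reaction ξ = 0.436 × 355 = 154.78 mol/h
Reaction term: ξ·ΔH°_rxn = 154.78 × -152 = -23527 kJ/h
Q = ΔH = -23527 kJ/h = -6.5352 kW
Heat removed = 6.5352 kW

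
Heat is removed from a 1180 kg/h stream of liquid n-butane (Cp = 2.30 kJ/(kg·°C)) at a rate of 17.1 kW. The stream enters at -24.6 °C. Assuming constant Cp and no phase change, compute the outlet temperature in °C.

T_out = -47.3 °C

Q = 17.1 kW = 61560 kJ/h
ΔT = Q/(ṁ·Cp) = 61560/(1180×2.30) = 22.682 K
T_out = -24.6 − 22.682 = -47.282 °C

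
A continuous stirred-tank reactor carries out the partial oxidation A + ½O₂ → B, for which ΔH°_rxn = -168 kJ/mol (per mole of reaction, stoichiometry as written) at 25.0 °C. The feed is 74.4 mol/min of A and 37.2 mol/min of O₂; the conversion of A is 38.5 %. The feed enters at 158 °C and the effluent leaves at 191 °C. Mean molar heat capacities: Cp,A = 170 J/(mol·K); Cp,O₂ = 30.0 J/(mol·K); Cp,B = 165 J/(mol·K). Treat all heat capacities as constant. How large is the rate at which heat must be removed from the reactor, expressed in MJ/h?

Q_out = 267 MJ/h

Extent of reaction ξ = 0.385 × 74.4 = 28.644 mol/min
Reaction term: ξ·ΔH°_rxn = 28.644 × -168 = -4812.2 kJ/min
Sensible, feed 158→25 °C: -1830.6 kJ/min
Outlet flows (mol/min): A 45.756, O₂ 22.878, B 28.644
Sensible, products 25→191 °C: 2189.7 kJ/min
Q = ΔH = -4453.1 kJ/min = -74.218 kW
Heat removed = 267.18 MJ/h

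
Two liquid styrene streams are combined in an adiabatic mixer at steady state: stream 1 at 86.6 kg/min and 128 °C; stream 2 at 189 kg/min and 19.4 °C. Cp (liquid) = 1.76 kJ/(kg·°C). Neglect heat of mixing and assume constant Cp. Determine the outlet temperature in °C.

Energy balance with Q = 0: Σ ṁᵢCp,ᵢ(T_out − Tᵢ) = 0
Σ ṁᵢCp,ᵢTᵢ = 86.6×1.76×128 + 189×1.76×19.4 = 25962
Σ ṁᵢCp,ᵢ = 86.6×1.76 + 189×1.76 = 485.06
T_out = 25962 / 485.06 = 53.525 °C

T_out = 53.5 °C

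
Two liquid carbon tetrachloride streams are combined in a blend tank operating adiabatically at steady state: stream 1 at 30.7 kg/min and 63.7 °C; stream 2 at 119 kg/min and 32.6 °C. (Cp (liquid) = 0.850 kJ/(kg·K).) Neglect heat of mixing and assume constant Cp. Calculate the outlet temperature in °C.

T_out = 39.0 °C

Adiabatic, steady state ⇒ Σ ṁᵢCp,ᵢ(T_out − Tᵢ) = 0
Σ ṁᵢCp,ᵢTᵢ = 30.7×0.850×63.7 + 119×0.850×32.6 = 4959.7
Σ ṁᵢCp,ᵢ = 30.7×0.850 + 119×0.850 = 127.24
T_out = 4959.7 / 127.24 = 38.978 °C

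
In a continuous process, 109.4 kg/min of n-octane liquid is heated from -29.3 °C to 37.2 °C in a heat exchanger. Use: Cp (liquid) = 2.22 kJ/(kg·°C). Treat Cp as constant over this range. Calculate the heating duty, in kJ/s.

Q = 269 kJ/s

Q = ṁ·Cp·ΔT = 109.4 × 2.22 × (37.2 − -29.3) = 16151 kJ/min
Converting: 16151 / 60 s = 269.18 kW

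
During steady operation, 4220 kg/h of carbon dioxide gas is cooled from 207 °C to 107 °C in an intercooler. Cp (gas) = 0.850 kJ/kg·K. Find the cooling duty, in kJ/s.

Q_c = 99.6 kJ/s

Q = ṁ·Cp·ΔT = 4220 × 0.850 × (107 − 207) = -358700 kJ/h
Converting: 358700 / 3600 s = 99.639 kW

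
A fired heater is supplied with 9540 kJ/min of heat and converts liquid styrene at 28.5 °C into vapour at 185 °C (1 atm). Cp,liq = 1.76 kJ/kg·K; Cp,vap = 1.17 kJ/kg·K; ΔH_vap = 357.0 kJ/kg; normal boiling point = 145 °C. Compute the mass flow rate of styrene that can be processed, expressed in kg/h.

Δh = 1.76×(145−28.5) + 357.0 + 1.17×(185−145) = 608.84 kJ/kg
Q = 9540 kJ/min = 159 kJ/s = 572400 kJ/h
ṁ = Q/Δh = 572400 / 608.84 = 940.15 kg/h

ṁ = 940 kg/h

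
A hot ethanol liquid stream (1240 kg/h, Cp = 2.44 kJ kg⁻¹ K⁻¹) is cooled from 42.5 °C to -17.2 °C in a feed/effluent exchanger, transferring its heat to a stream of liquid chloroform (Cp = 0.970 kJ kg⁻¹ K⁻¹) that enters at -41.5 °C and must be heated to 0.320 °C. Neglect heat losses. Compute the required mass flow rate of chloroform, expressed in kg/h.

Heat released by hot stream: Q = 1240 × 2.44 × (42.5 − -17.2) = 180630 kJ/h
Energy balance on cold side (adiabatic exchanger): Q = ṁ_c·Cp_c·(T_c,out − T_c,in)
ṁ_c = 180630 / [0.970 × (0.320 − -41.5)] = 4452.8 kg/h

ṁ_c = 4450 kg/h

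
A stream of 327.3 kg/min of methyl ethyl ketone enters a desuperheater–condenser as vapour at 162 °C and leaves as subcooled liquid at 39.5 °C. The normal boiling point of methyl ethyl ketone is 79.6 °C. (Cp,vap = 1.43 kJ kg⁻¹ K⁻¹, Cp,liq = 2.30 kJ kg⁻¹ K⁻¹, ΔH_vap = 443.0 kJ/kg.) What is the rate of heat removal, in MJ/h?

vapour 162→79.6 °C: -117.83 kJ/kg
condensation at 79.6 °C: -443 kJ/kg
liquid 79.6→39.5 °C: -92.23 kJ/kg
Δh = -117.83 + -443 + -92.23 = -653.06 kJ/kg
Q = ṁ·Δh = 327.3 kg/min × -653.06 kJ/kg = -213750 kJ/min
|Q| = 3562.5 kW = 12825 MJ/h

Q_c = 12800 MJ/h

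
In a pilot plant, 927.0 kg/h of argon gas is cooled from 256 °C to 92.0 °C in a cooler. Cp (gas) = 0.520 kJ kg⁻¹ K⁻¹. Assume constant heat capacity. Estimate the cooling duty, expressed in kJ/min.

Q = ṁ·Cp·ΔT = 927.0 × 0.520 × (92.0 − 256) = -79055 kJ/h
Converting: 79055 / 3600 s = 21.96 kW
Cooling duty = 1317.6 kJ/min

Q_c = 1320 kJ/min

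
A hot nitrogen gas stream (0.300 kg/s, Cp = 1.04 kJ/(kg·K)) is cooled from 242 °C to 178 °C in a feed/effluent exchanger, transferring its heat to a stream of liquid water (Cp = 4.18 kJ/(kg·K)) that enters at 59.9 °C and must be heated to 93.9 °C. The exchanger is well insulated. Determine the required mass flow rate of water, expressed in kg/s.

ṁ_c = 0.141 kg/s

Heat released by hot stream: Q = 0.300 × 1.04 × (242 − 178) = 19.968 kJ/s
Energy balance on cold side (adiabatic exchanger): Q = ṁ_c·Cp_c·(T_c,out − T_c,in)
ṁ_c = 19.968 / [4.18 × (93.9 − 59.9)] = 0.1405 kg/s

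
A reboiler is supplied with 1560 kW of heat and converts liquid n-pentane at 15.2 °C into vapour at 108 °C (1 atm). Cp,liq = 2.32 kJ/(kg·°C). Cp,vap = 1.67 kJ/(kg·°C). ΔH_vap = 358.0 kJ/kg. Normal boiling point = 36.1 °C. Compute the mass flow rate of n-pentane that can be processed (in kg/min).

Δh = 2.32×(36.1−15.2) + 358.0 + 1.67×(108−36.1) = 526.56 kJ/kg
Q = 1560 kW = 1560 kJ/s = 93600 kJ/min
ṁ = Q/Δh = 93600 / 526.56 = 177.76 kg/min

ṁ = 178 kg/min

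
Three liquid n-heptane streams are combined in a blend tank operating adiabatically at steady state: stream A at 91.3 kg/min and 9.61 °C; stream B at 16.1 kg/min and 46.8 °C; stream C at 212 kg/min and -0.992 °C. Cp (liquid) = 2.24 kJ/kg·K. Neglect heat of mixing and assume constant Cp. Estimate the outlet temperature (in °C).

No heat crosses the boundary, so H_out = H_in.
T_out = Σ ṁᵢCp,ᵢTᵢ / Σ ṁᵢCp,ᵢ
      = 3182.1 / 715.46 = 4.4476 °C

T_out = 4.45 °C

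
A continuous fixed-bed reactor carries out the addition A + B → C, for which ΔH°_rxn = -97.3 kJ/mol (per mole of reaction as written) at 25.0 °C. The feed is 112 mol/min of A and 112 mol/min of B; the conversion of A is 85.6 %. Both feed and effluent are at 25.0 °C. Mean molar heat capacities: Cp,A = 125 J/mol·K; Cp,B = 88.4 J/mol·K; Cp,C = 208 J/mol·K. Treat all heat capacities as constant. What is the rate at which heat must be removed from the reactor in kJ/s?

Extent of reaction ξ = 0.856 × 112 = 95.872 mol/min
Reaction term: ξ·ΔH°_rxn = 95.872 × -97.3 = -9328.3 kJ/min
Q = ΔH = -9328.3 kJ/min = -155.47 kW
Heat removed = 155.47 kJ/s

Q_out = 155 kJ/s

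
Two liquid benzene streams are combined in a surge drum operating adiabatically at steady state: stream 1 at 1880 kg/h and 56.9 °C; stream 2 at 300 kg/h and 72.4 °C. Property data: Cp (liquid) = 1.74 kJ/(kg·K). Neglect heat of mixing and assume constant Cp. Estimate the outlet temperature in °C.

Adiabatic, steady state ⇒ Σ ṁᵢCp,ᵢ(T_out − Tᵢ) = 0
Σ ṁᵢCp,ᵢTᵢ = 1880×1.74×56.9 + 300×1.74×72.4 = 223920
Σ ṁᵢCp,ᵢ = 1880×1.74 + 300×1.74 = 3793.2
T_out = 223920 / 3793.2 = 59.033 °C

T_out = 59.0 °C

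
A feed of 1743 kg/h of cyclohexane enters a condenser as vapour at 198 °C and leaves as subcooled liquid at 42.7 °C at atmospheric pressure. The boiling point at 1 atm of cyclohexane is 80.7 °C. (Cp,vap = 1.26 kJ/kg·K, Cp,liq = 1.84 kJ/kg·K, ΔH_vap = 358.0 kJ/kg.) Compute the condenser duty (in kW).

Q_c = 279 kW

vapour 198→80.7 °C: -147.8 kJ/kg
condensation at 80.7 °C: -358 kJ/kg
liquid 80.7→42.7 °C: -69.92 kJ/kg
Δh = -147.8 + -358 + -69.92 = -575.72 kJ/kg
Q = ṁ·Δh = 1743 kg/h × -575.72 kJ/kg = -1.0035e+06 kJ/h
|Q| = 278.74 kW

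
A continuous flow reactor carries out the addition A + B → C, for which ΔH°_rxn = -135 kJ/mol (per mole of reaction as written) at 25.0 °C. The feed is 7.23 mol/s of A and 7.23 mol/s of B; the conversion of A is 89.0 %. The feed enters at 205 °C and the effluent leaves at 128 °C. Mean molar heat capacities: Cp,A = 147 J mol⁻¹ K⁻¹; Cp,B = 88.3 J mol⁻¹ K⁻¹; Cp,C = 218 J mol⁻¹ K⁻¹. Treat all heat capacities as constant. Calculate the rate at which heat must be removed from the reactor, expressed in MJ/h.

Q_out = 3640 MJ/h

Extent of reaction ξ = 0.890 × 7.23 = 6.4347 mol/s
Reaction term: ξ·ΔH°_rxn = 6.4347 × -135 = -868.68 kJ/s
Sensible, feed 205→25 °C: -306.22 kJ/s
Outlet flows (mol/s): A 0.7953, B 0.7953, C 6.4347
Sensible, products 25→128 °C: 163.76 kJ/s
Q = ΔH = -1011.1 kJ/s = -1011.1 kW
Heat removed = 3640.1 MJ/h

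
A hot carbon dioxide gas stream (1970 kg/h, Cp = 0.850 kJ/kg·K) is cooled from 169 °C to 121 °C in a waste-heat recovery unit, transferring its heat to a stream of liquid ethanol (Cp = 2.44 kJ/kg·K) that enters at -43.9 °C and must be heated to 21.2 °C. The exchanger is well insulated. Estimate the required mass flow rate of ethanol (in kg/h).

Heat released by hot stream: Q = 1970 × 0.850 × (169 − 121) = 80376 kJ/h
Energy balance on cold side (adiabatic exchanger): Q = ṁ_c·Cp_c·(T_c,out − T_c,in)
ṁ_c = 80376 / [2.44 × (21.2 − -43.9)] = 506.01 kg/h

ṁ_c = 506 kg/h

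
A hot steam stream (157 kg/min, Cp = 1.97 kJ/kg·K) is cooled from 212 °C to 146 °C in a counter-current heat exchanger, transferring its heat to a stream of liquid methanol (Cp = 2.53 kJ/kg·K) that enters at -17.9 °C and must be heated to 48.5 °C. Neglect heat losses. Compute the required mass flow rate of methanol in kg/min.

ṁ_c = 122 kg/min

Heat released by hot stream: Q = 157 × 1.97 × (212 − 146) = 20413 kJ/min
Energy balance on cold side (adiabatic exchanger): Q = ṁ_c·Cp_c·(T_c,out − T_c,in)
ṁ_c = 20413 / [2.53 × (48.5 − -17.9)] = 121.51 kg/min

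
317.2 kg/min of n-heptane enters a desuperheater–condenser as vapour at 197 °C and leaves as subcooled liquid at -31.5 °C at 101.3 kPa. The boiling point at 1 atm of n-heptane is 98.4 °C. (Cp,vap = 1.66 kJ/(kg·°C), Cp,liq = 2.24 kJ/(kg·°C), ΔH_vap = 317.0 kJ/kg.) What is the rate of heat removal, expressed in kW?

vapour 197→98.4 °C: -163.68 kJ/kg
condensation at 98.4 °C: -317 kJ/kg
liquid 98.4→-31.5 °C: -290.98 kJ/kg
Δh = -163.68 + -317 + -290.98 = -771.65 kJ/kg
Q = ṁ·Δh = 317.2 kg/min × -771.65 kJ/kg = -244770 kJ/min
|Q| = 4079.5 kW

Q_c = 4080 kW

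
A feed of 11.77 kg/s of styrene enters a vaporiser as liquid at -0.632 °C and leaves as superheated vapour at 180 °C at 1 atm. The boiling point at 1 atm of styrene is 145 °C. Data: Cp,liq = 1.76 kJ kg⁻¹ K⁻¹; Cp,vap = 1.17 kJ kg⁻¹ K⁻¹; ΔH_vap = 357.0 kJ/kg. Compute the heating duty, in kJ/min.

liquid -0.632→145 °C: 256.31 kJ/kg
vaporisation at 145 °C: 357 kJ/kg
vapour 145→180 °C: 40.95 kJ/kg
Δh = 256.31 + 357 + 40.95 = 654.26 kJ/kg
Q = ṁ·Δh = 11.77 kg/s × 654.26 kJ/kg = 7700.7 kJ/s
|Q| = 7700.7 kW = 462040 kJ/min

Q = 462000 kJ/min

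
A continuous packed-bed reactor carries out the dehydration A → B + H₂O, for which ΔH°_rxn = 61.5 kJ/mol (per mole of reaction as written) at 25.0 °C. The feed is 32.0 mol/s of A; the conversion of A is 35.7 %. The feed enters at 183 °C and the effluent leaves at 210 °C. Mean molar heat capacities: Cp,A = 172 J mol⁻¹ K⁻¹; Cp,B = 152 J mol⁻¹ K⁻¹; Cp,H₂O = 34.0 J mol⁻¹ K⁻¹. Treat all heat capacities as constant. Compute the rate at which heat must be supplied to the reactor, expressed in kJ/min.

Extent of reaction ξ = 0.357 × 32.0 = 11.424 mol/s
Reaction term: ξ·ΔH°_rxn = 11.424 × 61.5 = 702.58 kJ/s
Sensible, feed 183→25 °C: -869.63 kJ/s
Outlet flows (mol/s): A 20.576, B 11.424, H₂O 11.424
Sensible, products 25→210 °C: 1047.8 kJ/s
Q = ΔH = 880.77 kJ/s = 880.77 kW
Heat supplied = 52846 kJ/min

Q_in = 52800 kJ/min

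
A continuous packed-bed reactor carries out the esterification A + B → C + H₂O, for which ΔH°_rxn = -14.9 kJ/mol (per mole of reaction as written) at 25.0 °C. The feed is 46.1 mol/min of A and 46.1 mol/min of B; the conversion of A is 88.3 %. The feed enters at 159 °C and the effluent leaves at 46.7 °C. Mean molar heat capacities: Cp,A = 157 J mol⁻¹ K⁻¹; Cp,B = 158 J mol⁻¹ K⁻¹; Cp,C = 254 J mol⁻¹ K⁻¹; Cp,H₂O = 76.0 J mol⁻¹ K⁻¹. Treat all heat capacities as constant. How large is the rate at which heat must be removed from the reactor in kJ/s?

Extent of reaction ξ = 0.883 × 46.1 = 40.706 mol/min
Reaction term: ξ·ΔH°_rxn = 40.706 × -14.9 = -606.52 kJ/min
Sensible, feed 159→25 °C: -1945.9 kJ/min
Outlet flows (mol/min): A 5.3937, B 5.3937, C 40.706, H₂O 40.706
Sensible, products 25→46.7 °C: 328.37 kJ/min
Q = ΔH = -2224 kJ/min = -37.067 kW
Heat removed = 37.067 kJ/s

Q_out = 37.1 kJ/s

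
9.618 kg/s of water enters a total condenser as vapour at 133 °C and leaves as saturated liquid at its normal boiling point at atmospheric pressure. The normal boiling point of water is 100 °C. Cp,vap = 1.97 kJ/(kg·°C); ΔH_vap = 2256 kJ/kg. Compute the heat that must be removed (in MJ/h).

Q_c = 80400 MJ/h

vapour 133→100 °C: -65.01 kJ/kg
condensation at 100 °C: -2256 kJ/kg
Δh = -65.01 + -2256 = -2321 kJ/kg
Q = ṁ·Δh = 9.618 kg/s × -2321 kJ/kg = -22323 kJ/s
|Q| = 22323 kW = 80365 MJ/h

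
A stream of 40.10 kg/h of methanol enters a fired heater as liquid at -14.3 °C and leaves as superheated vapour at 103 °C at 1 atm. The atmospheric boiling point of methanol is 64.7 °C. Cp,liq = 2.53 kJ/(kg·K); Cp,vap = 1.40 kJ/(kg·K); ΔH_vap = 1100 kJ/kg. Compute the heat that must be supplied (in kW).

liquid -14.3→64.7 °C: 199.87 kJ/kg
vaporisation at 64.7 °C: 1100 kJ/kg
vapour 64.7→103 °C: 53.62 kJ/kg
Δh = 199.87 + 1100 + 53.62 = 1353.5 kJ/kg
Q = ṁ·Δh = 40.10 kg/h × 1353.5 kJ/kg = 54275 kJ/h
|Q| = 15.076 kW

Q = 15.1 kW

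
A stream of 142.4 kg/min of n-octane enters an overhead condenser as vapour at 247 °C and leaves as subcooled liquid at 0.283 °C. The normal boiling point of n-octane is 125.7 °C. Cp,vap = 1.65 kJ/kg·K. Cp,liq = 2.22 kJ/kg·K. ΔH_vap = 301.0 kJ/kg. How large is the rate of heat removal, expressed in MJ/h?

Q_c = 6660 MJ/h

vapour 247→125.7 °C: -200.14 kJ/kg
condensation at 125.7 °C: -301 kJ/kg
liquid 125.7→0.283 °C: -278.43 kJ/kg
Δh = -200.14 + -301 + -278.43 = -779.57 kJ/kg
Q = ṁ·Δh = 142.4 kg/min × -779.57 kJ/kg = -111010 kJ/min
|Q| = 1850.2 kW = 6660.7 MJ/h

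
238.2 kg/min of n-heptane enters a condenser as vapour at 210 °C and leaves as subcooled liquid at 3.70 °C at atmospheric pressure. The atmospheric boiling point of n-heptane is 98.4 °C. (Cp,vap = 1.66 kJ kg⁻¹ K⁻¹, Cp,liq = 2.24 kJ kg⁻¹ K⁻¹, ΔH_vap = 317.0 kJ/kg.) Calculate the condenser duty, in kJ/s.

vapour 210→98.4 °C: -185.26 kJ/kg
condensation at 98.4 °C: -317 kJ/kg
liquid 98.4→3.70 °C: -212.13 kJ/kg
Δh = -185.26 + -317 + -212.13 = -714.38 kJ/kg
Q = ṁ·Δh = 238.2 kg/min × -714.38 kJ/kg = -170170 kJ/min
|Q| = 2836.1 kW

Q_c = 2840 kJ/s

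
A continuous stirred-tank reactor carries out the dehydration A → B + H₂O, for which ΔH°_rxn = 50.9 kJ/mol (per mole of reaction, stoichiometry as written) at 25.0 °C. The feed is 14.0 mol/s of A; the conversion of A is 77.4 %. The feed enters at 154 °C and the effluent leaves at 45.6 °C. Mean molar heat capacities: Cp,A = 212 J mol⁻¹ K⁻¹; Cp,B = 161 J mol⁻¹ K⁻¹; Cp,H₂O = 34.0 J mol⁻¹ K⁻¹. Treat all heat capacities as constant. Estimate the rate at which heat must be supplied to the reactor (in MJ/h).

Extent of reaction ξ = 0.774 × 14.0 = 10.836 mol/s
Reaction term: ξ·ΔH°_rxn = 10.836 × 50.9 = 551.55 kJ/s
Sensible, feed 154→25 °C: -382.87 kJ/s
Outlet flows (mol/s): A 3.164, B 10.836, H₂O 10.836
Sensible, products 25→45.6 °C: 57.346 kJ/s
Q = ΔH = 226.03 kJ/s = 226.03 kW
Heat supplied = 813.7 MJ/h

Q_in = 814 MJ/h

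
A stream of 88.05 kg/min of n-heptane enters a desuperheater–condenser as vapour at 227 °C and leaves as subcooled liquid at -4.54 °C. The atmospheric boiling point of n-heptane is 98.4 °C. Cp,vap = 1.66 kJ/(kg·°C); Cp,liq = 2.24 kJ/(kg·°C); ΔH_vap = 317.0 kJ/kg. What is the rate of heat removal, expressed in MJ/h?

Q_c = 4020 MJ/h

vapour 227→98.4 °C: -213.48 kJ/kg
condensation at 98.4 °C: -317 kJ/kg
liquid 98.4→-4.54 °C: -230.59 kJ/kg
Δh = -213.48 + -317 + -230.59 = -761.06 kJ/kg
Q = ṁ·Δh = 88.05 kg/min × -761.06 kJ/kg = -67011 kJ/min
|Q| = 1116.9 kW = 4020.7 MJ/h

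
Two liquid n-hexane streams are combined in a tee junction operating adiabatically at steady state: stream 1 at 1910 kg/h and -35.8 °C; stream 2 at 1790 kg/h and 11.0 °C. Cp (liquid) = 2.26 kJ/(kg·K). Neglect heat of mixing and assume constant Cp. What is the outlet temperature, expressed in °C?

T_out = -13.2 °C

Energy balance with Q = 0: Σ ṁᵢCp,ᵢ(T_out − Tᵢ) = 0
T_out = Σ ṁᵢCp,ᵢTᵢ / Σ ṁᵢCp,ᵢ
      = -110030 / 8362 = -13.159 °C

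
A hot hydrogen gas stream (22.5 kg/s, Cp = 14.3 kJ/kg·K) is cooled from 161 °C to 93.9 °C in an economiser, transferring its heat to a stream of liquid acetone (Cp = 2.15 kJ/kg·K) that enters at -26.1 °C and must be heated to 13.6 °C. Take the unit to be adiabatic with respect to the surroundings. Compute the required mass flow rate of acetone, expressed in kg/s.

Heat released by hot stream: Q = 22.5 × 14.3 × (161 − 93.9) = 21589 kJ/s
Energy balance on cold side (adiabatic exchanger): Q = ṁ_c·Cp_c·(T_c,out − T_c,in)
ṁ_c = 21589 / [2.15 × (13.6 − -26.1)] = 252.94 kg/s

ṁ_c = 253 kg/s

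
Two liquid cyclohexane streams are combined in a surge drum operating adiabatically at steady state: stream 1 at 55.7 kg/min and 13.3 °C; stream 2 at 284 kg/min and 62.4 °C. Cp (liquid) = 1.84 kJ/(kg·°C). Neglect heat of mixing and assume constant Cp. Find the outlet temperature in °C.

No heat crosses the boundary, so H_out = H_in.
T_out = Σ ṁᵢCp,ᵢTᵢ / Σ ṁᵢCp,ᵢ
      = 33971 / 625.05 = 54.349 °C

T_out = 54.3 °C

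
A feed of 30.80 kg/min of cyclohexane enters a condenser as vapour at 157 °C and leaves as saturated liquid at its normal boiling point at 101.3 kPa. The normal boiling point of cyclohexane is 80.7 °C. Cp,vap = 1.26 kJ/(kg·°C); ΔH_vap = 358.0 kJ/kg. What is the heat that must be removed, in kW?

vapour 157→80.7 °C: -96.138 kJ/kg
condensation at 80.7 °C: -358 kJ/kg
Δh = -96.138 + -358 = -454.14 kJ/kg
Q = ṁ·Δh = 30.80 kg/min × -454.14 kJ/kg = -13987 kJ/min
|Q| = 233.12 kW

Q_c = 233 kW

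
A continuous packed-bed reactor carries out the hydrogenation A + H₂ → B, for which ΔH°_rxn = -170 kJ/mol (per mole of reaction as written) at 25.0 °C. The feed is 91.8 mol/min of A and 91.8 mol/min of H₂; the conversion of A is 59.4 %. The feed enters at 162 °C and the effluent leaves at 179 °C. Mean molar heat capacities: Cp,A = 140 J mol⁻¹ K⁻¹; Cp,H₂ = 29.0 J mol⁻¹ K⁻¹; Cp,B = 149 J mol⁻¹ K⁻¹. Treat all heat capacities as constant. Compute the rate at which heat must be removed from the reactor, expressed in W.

Extent of reaction ξ = 0.594 × 91.8 = 54.529 mol/min
Reaction term: ξ·ΔH°_rxn = 54.529 × -170 = -9270 kJ/min
Sensible, feed 162→25 °C: -2125.4 kJ/min
Outlet flows (mol/min): A 37.271, H₂ 37.271, B 54.529
Sensible, products 25→179 °C: 2221.2 kJ/min
Q = ΔH = -9174.2 kJ/min = -152.9 kW
Heat removed = 152900 W

Q_out = 153000 W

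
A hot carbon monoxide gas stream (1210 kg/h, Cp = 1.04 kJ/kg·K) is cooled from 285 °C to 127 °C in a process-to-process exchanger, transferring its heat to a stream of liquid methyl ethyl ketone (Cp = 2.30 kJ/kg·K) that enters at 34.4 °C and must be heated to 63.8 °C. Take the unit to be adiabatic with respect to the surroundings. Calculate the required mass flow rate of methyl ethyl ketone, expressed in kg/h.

ṁ_c = 2940 kg/h

Heat released by hot stream: Q = 1210 × 1.04 × (285 − 127) = 198830 kJ/h
Energy balance on cold side (adiabatic exchanger): Q = ṁ_c·Cp_c·(T_c,out − T_c,in)
ṁ_c = 198830 / [2.30 × (63.8 − 34.4)] = 2940.4 kg/h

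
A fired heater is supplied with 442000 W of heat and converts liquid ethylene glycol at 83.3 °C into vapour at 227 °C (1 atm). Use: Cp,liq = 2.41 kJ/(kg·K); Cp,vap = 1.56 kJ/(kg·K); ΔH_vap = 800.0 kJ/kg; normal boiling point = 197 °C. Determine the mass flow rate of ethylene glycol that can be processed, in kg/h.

ṁ = 1420 kg/h

Δh = 2.41×(197−83.3) + 800.0 + 1.56×(227−197) = 1120.8 kJ/kg
Q = 442000 W = 442 kJ/s = 1.5912e+06 kJ/h
ṁ = Q/Δh = 1.5912e+06 / 1120.8 = 1419.7 kg/h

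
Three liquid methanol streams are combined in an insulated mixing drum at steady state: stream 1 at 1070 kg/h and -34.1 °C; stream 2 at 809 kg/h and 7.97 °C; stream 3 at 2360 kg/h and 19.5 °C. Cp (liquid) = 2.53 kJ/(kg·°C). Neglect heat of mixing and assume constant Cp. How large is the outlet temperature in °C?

No heat crosses the boundary, so H_out = H_in.
Σ ṁᵢCp,ᵢTᵢ = 1070×2.53×-34.1 + 809×2.53×7.97 + 2360×2.53×19.5 = 40431
Σ ṁᵢCp,ᵢ = 1070×2.53 + 809×2.53 + 2360×2.53 = 10725
T_out = 40431 / 10725 = 3.7699 °C

T_out = 3.77 °C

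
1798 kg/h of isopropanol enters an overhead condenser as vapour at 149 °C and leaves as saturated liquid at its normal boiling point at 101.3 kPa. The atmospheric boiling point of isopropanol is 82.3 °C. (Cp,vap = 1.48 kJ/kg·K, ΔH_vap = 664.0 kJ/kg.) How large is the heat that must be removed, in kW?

Q_c = 381 kW

vapour 149→82.3 °C: -98.716 kJ/kg
condensation at 82.3 °C: -664 kJ/kg
Δh = -98.716 + -664 = -762.72 kJ/kg
Q = ṁ·Δh = 1798 kg/h × -762.72 kJ/kg = -1.3714e+06 kJ/h
|Q| = 380.93 kW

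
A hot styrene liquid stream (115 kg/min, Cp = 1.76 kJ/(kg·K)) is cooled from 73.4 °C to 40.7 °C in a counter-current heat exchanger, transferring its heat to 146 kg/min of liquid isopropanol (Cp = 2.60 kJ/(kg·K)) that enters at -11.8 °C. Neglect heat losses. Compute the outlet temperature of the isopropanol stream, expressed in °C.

Heat released by hot stream: Q = 115 × 1.76 × (73.4 − 40.7) = 6618.5 kJ/min
Energy balance on cold side (adiabatic exchanger): Q = ṁ_c·Cp_c·(T_c,out − T_c,in)
T_c,out = -11.8 + 6618.5/(146 × 2.60) = 5.6354 °C

T_c,out = 5.64 °C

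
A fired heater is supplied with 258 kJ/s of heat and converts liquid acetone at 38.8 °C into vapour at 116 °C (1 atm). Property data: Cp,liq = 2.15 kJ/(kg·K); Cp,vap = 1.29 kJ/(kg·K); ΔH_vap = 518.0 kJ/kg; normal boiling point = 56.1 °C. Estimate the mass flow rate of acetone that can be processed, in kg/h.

Δh = 2.15×(56.1−38.8) + 518.0 + 1.29×(116−56.1) = 632.47 kJ/kg
Q = 258 kJ/s = 258 kJ/s = 928800 kJ/h
ṁ = Q/Δh = 928800 / 632.47 = 1468.5 kg/h

ṁ = 1470 kg/h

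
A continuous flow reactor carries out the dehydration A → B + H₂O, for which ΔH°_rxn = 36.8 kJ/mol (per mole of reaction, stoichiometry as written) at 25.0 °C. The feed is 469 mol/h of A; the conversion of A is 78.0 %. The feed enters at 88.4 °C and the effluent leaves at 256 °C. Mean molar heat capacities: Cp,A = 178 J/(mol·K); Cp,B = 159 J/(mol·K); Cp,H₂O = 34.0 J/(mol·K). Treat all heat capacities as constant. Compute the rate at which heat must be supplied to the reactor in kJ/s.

Q_in = 7.98 kJ/s

Extent of reaction ξ = 0.780 × 469 = 365.82 mol/h
Reaction term: ξ·ΔH°_rxn = 365.82 × 36.8 = 13462 kJ/h
Sensible, feed 88.4→25 °C: -5292.8 kJ/h
Outlet flows (mol/h): A 103.18, B 365.82, H₂O 365.82
Sensible, products 25→256 °C: 20552 kJ/h
Q = ΔH = 28721 kJ/h = 7.9781 kW
Heat supplied = 7.9781 kJ/s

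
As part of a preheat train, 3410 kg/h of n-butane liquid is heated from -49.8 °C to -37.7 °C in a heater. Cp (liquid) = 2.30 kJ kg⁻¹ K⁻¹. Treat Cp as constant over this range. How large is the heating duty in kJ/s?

Q = ṁ·Cp·ΔT = 3410 × 2.30 × (-37.7 − -49.8) = 94900 kJ/h
Converting: 94900 / 3600 s = 26.361 kW

Q = 26.4 kJ/s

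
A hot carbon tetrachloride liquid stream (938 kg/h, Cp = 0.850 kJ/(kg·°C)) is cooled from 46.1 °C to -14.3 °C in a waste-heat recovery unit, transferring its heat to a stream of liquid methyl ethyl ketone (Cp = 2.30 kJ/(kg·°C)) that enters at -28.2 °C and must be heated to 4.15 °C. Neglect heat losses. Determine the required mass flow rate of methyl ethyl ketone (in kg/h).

Heat released by hot stream: Q = 938 × 0.850 × (46.1 − -14.3) = 48157 kJ/h
Energy balance on cold side (adiabatic exchanger): Q = ṁ_c·Cp_c·(T_c,out − T_c,in)
ṁ_c = 48157 / [2.30 × (4.15 − -28.2)] = 647.23 kg/h

ṁ_c = 647 kg/h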